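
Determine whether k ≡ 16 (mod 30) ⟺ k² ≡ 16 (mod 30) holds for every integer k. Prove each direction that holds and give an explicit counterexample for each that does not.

Forward direction. Suppose k ≡ 16 (mod 30). Write k = 30j + 16. Then (30j + 16)² = 900j² + 960j + 256 = 30(30j² + 32j + 8) + 16, so k² ≡ 16 (mod 30).

Converse. This fails: take k = 4. Then 4² = 16 ≡ 16 (mod 30), yet 4 ≡ 4 (mod 30), not 16.

(⇒) holds; (⇐) fails.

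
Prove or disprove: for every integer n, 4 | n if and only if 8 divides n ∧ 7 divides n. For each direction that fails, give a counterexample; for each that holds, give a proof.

The forward direction fails; the converse holds.

(→) This fails: take n = 4. Certainly 4 ∣ 4, but 8 ∤ 4.

(←) Suppose 8 ∣ n and 7 ∣ n. Any common multiple of 8 and 7 is a multiple of their lcm; here gcd(8, 7) = 1, so lcm(8, 7) = 8·7 = 56, so 56 ∣ n. Since 4 ∣ 56, it follows that 4 ∣ n.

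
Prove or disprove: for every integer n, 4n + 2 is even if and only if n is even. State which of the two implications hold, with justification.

[⇒] This fails: take n = 5. Then 4n + 2 = 22, which is even, yet n = 5 is odd, not even.

[⇐] Suppose n is even. Since 4 is even, 4n is even for every n, so 4n + 2 has the same parity as 2, which is even. Hence 4n + 2 is even.

Only the converse holds.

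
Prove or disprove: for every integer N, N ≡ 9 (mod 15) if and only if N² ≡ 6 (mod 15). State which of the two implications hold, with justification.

(←) This fails: take N = 6. Then 6² = 36 ≡ 6 (mod 15), yet 6 ≡ 6 (mod 15), not 9.

(→) Suppose N ≡ 9 (mod 15). Write N = 15j + 9. Then (15j + 9)² = 225j² + 270j + 81 = 15(15j² + 18j + 5) + 6, so N² ≡ 6 (mod 15).

Only the forward direction holds.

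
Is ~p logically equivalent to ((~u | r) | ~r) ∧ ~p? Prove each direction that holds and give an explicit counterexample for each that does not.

Converse. Assume the antecedent. If r is true, the antecedent forces (r = T, u = F, p = F) or (r = T, u = T, p = F), and ~p holds there. If r is false, the antecedent forces (r = F, u = F, p = F) or (r = F, u = T, p = F), and ~p holds there. Either way ~p holds.

Forward direction. Assume the antecedent. If r is true, the antecedent forces (r = T, u = F, p = F) or (r = T, u = T, p = F), and ((~u | r) | ~r) ∧ ~p holds there. If r is false, the antecedent forces (r = F, u = F, p = F) or (r = F, u = T, p = F), and ((~u | r) | ~r) ∧ ~p holds there. Either way ((~u | r) | ~r) ∧ ~p holds.

Both implications hold.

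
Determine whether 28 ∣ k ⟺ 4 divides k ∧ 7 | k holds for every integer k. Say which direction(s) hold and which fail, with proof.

The biconditional holds.

Forward direction. If 28 ∣ k, write k = 28q. Since 28 = 7·4, k = 4·(7q), so 4 ∣ k; and since 28 = 4·7, k = 7·(4q), so 7 ∣ k.

Converse. Suppose 4 ∣ k and 7 ∣ k. Any common multiple of 4 and 7 is a multiple of their lcm; here gcd(4, 7) = 1, so lcm(4, 7) = 4·7 = 28, so 28 ∣ k.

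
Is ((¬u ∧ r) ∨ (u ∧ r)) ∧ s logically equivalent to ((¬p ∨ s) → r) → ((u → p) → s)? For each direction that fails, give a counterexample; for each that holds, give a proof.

(⇐) This fails. Under u = F, s = F, p = F, r = F, the left side is false but the right side is true.

(⇒) Assume the antecedent. If u is true, the antecedent forces (u = T, s = T, p = F, r = T) or (u = T, s = T, p = T, r = T), and ((¬p ∨ s) → r) → ((u → p) → s) holds there. If u is false, the antecedent forces (u = F, s = T, p = F, r = T) or (u = F, s = T, p = T, r = T), and ((¬p ∨ s) → r) → ((u → p) → s) holds there. Either way ((¬p ∨ s) → r) → ((u → p) → s) holds.

Only the forward direction holds.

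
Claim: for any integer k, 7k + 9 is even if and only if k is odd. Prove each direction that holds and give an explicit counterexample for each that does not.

Both directions hold.

Forward direction. Suppose 7k + 9 is even. Since 7 is odd, 7k and k have the same parity, so 7k + 9 ≡ k + 9 (mod 2). As 9 is odd, 7k + 9 is even exactly when k is odd. Thus k is odd.

Converse. Suppose k is odd; write k = 2j + 1. Then 7k + 9 = 7·(2j + 1) + 9 = 2·7j + 16, which is even.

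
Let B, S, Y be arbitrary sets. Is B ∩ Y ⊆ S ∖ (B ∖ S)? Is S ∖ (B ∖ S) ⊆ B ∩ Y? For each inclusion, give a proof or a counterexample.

Neither inclusion holds.

(⊆) This inclusion fails. Take B = {1}, S = ∅, Y = {1}; then 1 ∈ B ∩ Y but 1 ∉ S ∖ (B ∖ S).

(⊇) This inclusion fails. Take B = ∅, S = {1}, Y = ∅; then 1 ∈ S ∖ (B ∖ S) but 1 ∉ B ∩ Y.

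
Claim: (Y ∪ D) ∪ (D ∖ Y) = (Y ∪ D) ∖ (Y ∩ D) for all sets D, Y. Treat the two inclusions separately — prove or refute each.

Forward inclusion. This inclusion fails. Take D = {1}, Y = {1}; then 1 ∈ (Y ∪ D) ∪ (D ∖ Y) but 1 ∉ (Y ∪ D) ∖ (Y ∩ D).

Reverse inclusion. Let x ∈ (Y ∪ D) ∖ (Y ∩ D). Then either x ∈ D and x ∉ Y; or x ∈ Y and x ∉ D. In each case x ∈ (Y ∪ D) ∪ (D ∖ Y), so (Y ∪ D) ∖ (Y ∩ D) ⊆ (Y ∪ D) ∪ (D ∖ Y).

Only the reverse inclusion holds.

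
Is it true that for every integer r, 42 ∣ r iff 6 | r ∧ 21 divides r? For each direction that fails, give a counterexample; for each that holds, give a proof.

Forward direction. If 42 ∣ r, write r = 42q. Since 42 = 7·6, r = 6·(7q), so 6 ∣ r; and since 42 = 2·21, r = 21·(2q), so 21 ∣ r.

Converse. Suppose 6 ∣ r and 21 ∣ r. Any common multiple of 6 and 21 is a multiple of their lcm; here lcm(6, 21) = 6·21/gcd(6, 21) = 126/3 = 42, so 42 ∣ r.

Both implications hold.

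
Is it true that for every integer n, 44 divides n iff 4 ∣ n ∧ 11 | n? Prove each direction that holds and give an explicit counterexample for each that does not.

[⇒] If 44 ∣ n, write n = 44q. Since 44 = 11·4, n = 4·(11q), so 4 ∣ n; and since 44 = 4·11, n = 11·(4q), so 11 ∣ n.

[⇐] Suppose 4 ∣ n and 11 ∣ n. Any common multiple of 4 and 11 is a multiple of their lcm; here gcd(4, 11) = 1, so lcm(4, 11) = 4·11 = 44, so 44 ∣ n.

Equivalent; both directions hold.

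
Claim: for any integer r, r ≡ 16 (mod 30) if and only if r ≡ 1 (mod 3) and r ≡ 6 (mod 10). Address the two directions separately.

Both directions hold.

[⇒] Suppose r ≡ 16 (mod 30); write r = 30j + 16. Since 3 ∣ 30, reducing mod 3 gives r ≡ 16 ≡ 1 (mod 3); since 10 ∣ 30, reducing mod 10 gives r ≡ 16 ≡ 6 (mod 10).

[⇐] Conversely, if r ≡ 1 (mod 3) and r ≡ 6 (mod 10), then by the Chinese remainder theorem r ≡ 16 (mod 30). This is exactly r ≡ 16 (mod 30).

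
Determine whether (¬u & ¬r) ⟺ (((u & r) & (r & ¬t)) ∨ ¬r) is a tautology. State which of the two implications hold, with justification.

(⟹) Assume the antecedent. If t is true, the antecedent forces (t = T, u = F, r = F), and ((u & r) & (r & ¬t)) ∨ ¬r holds there. If t is false, the antecedent forces (t = F, u = F, r = F), and ((u & r) & (r & ¬t)) ∨ ¬r holds there. Either way ((u & r) & (r & ¬t)) ∨ ¬r holds.

(⟸) This fails. Under t = F, u = T, r = F, the left side is false but the right side is true.

Only the forward implication holds.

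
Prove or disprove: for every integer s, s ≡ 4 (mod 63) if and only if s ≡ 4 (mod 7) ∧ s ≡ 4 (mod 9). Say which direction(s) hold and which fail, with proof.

The biconditional holds.

Converse. If s ≡ 4 (mod 7) and s ≡ 4 (mod 9), then by the Chinese remainder theorem s ≡ 4 (mod 63). This is exactly s ≡ 4 (mod 63).

Forward direction. Suppose s ≡ 4 (mod 63); write s = 63j + 4. Since 7 ∣ 63, reducing mod 7 gives s ≡ 4 (mod 7); since 9 ∣ 63, reducing mod 9 gives s ≡ 4 (mod 9).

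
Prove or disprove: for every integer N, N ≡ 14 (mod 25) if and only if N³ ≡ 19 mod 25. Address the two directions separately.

Forward direction. Suppose N ≡ 14 (mod 25). Write N = 25j + 14. Then (25j + 14)³ = 15625j³ + 26250j² + 14700j + 2744 = 25(625j³ + 1050j² + 588j + 109) + 19, so N³ ≡ 19 (mod 25).

Converse. Suppose N³ ≡ 19 (mod 25). The only residue r in {0, …, 24} with r³ ≡ 19 (mod 25) is r = 14, so N ≡ 14 (mod 25).

Both implications hold.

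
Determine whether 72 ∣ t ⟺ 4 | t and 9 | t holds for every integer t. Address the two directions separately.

[⇒] If 72 ∣ t, write t = 72q. Since 72 = 18·4, t = 4·(18q), so 4 ∣ t; and since 72 = 8·9, t = 9·(8q), so 9 ∣ t.

[⇐] This fails: take t = 36. Both 4 ∣ 36 and 9 ∣ 36, yet 36 is not a multiple of 72 (since 36 = 0·72 + 36), so 72 ∤ 36.

(⇒) holds; (⇐) fails.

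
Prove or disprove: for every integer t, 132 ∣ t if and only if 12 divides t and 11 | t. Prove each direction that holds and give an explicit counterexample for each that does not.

(⟸) Suppose 12 ∣ t and 11 ∣ t. Any common multiple of 12 and 11 is a multiple of their lcm; here gcd(12, 11) = 1, so lcm(12, 11) = 12·11 = 132, so 132 ∣ t.

(⟹) If 132 ∣ t, write t = 132q. Since 132 = 11·12, t = 12·(11q), so 12 ∣ t; and since 132 = 12·11, t = 11·(12q), so 11 ∣ t.

Both directions hold.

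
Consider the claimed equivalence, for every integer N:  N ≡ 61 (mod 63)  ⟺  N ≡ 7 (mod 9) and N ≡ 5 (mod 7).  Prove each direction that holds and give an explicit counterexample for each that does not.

[⇒] Suppose N ≡ 61 (mod 63); write N = 63j + 61. Since 9 ∣ 63, reducing mod 9 gives N ≡ 61 ≡ 7 (mod 9); since 7 ∣ 63, reducing mod 7 gives N ≡ 61 ≡ 5 (mod 7).

[⇐] Conversely, if N ≡ 7 (mod 9) and N ≡ 5 (mod 7), then by the Chinese remainder theorem N ≡ 61 (mod 63). This is exactly N ≡ 61 (mod 63).

Both directions hold.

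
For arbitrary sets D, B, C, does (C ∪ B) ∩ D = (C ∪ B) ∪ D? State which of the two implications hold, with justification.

The sets are not equal: only the forward inclusion holds.

Forward inclusion. Let x ∈ (C ∪ B) ∩ D. Then either x ∈ D ∩ B and x ∉ C; or x ∈ D ∩ C and x ∉ B; or x ∈ D ∩ B ∩ C. In each case x ∈ (C ∪ B) ∪ D, so (C ∪ B) ∩ D ⊆ (C ∪ B) ∪ D.

Reverse inclusion. This inclusion fails. Take D = {1}, B = ∅, C = ∅; then 1 ∈ (C ∪ B) ∪ D but 1 ∉ (C ∪ B) ∩ D.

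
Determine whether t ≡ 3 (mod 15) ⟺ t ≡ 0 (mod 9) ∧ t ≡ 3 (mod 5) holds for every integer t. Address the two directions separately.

The forward direction fails; the converse holds.

(⇒) This fails: t = 33 gives 33 ≡ 3 (mod 15) but 33 ≡ 6 (mod 9), so the conjunction on the right does not hold.

(⇐) Conversely, if t ≡ 0 (mod 9) and t ≡ 3 (mod 5), then by the Chinese remainder theorem t ≡ 18 (mod 45). Since 18 ≡ 3 (mod 15) and 15 ∣ 45, we get t ≡ 3 (mod 15).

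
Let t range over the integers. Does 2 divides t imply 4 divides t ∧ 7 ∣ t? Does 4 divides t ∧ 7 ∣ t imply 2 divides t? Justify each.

(⇒) fails; (⇐) holds.

(→) This fails: take t = 2. Certainly 2 ∣ 2, but 4 ∤ 2.

(←) Suppose 4 ∣ t and 7 ∣ t. Any common multiple of 4 and 7 is a multiple of their lcm; here gcd(4, 7) = 1, so lcm(4, 7) = 4·7 = 28, so 28 ∣ t. Since 2 ∣ 28, it follows that 2 ∣ t.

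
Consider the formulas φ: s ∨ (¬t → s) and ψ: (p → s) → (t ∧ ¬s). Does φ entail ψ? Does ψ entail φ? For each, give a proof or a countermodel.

[⇒] This fails. Under t = F, s = T, p = F, the left side is true but the right side is false.

[⇐] This fails. Under t = F, s = F, p = T, the left side is false but the right side is true.

Neither direction holds.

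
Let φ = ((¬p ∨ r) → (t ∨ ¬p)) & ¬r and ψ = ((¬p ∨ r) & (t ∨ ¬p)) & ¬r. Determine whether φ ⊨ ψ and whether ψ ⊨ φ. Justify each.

Only the converse holds.

[⇒] This fails. Under p = T, r = F, t = F, the left side is true but the right side is false.

[⇐] Assume the antecedent. If p is true, the antecedent cannot hold. If p is false, the antecedent forces (p = F, r = F, t = F) or (p = F, r = F, t = T), and ((¬p ∨ r) → (t ∨ ¬p)) & ¬r holds there. Either way ((¬p ∨ r) → (t ∨ ¬p)) & ¬r holds.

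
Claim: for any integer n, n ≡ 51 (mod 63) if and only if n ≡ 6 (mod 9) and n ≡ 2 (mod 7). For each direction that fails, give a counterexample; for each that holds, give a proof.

Both implications hold.

Forward direction. Suppose n ≡ 51 (mod 63); write n = 63j + 51. Since 9 ∣ 63, reducing mod 9 gives n ≡ 51 ≡ 6 (mod 9); since 7 ∣ 63, reducing mod 7 gives n ≡ 51 ≡ 2 (mod 7).

Converse. If n ≡ 6 (mod 9) and n ≡ 2 (mod 7), then by the Chinese remainder theorem n ≡ 51 (mod 63). This is exactly n ≡ 51 (mod 63).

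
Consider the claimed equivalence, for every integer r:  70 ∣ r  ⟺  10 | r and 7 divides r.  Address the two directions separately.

The biconditional holds.

(⇐) Suppose 10 ∣ r and 7 ∣ r. Any common multiple of 10 and 7 is a multiple of their lcm; here gcd(10, 7) = 1, so lcm(10, 7) = 10·7 = 70, so 70 ∣ r.

(⇒) If 70 ∣ r, write r = 70q. Since 70 = 7·10, r = 10·(7q), so 10 ∣ r; and since 70 = 10·7, r = 7·(10q), so 7 ∣ r.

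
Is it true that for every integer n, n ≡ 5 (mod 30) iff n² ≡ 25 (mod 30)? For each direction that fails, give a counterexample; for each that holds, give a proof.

Only the forward direction holds.

(⟹) Suppose n ≡ 5 (mod 30). Write n = 30j + 5. Then (30j + 5)² = 900j² + 300j + 25 = 30(30j² + 10j) + 25, so n² ≡ 25 (mod 30).

(⟸) This fails: take n = 25. Then 25² = 625 ≡ 25 (mod 30), yet 25 ≡ 25 (mod 30), not 5.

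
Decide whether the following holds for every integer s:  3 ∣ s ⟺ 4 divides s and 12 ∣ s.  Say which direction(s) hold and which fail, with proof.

(⇒) This fails: take s = 3. Certainly 3 ∣ 3, but 4 ∤ 3.

(⇐) Suppose 4 ∣ s and 12 ∣ s. Any common multiple of 4 and 12 is a multiple of their lcm; here lcm(4, 12) = 4·12/gcd(4, 12) = 48/4 = 12, so 12 ∣ s. Since 3 ∣ 12, it follows that 3 ∣ s.

The forward direction fails; the converse holds.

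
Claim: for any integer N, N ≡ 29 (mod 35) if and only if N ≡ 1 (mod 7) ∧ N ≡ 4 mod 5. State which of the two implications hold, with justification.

Equivalent; both directions hold.

(⟹) Suppose N ≡ 29 (mod 35); write N = 35j + 29. Since 7 ∣ 35, reducing mod 7 gives N ≡ 29 ≡ 1 (mod 7); since 5 ∣ 35, reducing mod 5 gives N ≡ 29 ≡ 4 (mod 5).

(⟸) Conversely, if N ≡ 1 (mod 7) and N ≡ 4 (mod 5), then by the Chinese remainder theorem N ≡ 29 (mod 35). This is exactly N ≡ 29 (mod 35).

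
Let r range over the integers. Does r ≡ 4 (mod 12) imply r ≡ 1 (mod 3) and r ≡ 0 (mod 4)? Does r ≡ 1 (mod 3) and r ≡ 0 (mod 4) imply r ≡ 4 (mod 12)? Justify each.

Both directions hold.

(⇒) Suppose r ≡ 4 (mod 12); write r = 12j + 4. Since 3 ∣ 12, reducing mod 3 gives r ≡ 4 ≡ 1 (mod 3); since 4 ∣ 12, reducing mod 4 gives r ≡ 4 ≡ 0 (mod 4).

(⇐) Conversely, if r ≡ 1 (mod 3) and r ≡ 0 (mod 4), then by the Chinese remainder theorem r ≡ 4 (mod 12). This is exactly r ≡ 4 (mod 12).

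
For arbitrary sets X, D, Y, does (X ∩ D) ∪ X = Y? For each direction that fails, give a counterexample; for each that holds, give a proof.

Neither inclusion holds.

(⟹) This inclusion fails. Take X = {1}, D = ∅, Y = ∅; then 1 ∈ (X ∩ D) ∪ X but 1 ∉ Y.

(⟸) This inclusion fails. Take X = ∅, D = ∅, Y = {1}; then 1 ∈ Y but 1 ∉ (X ∩ D) ∪ X.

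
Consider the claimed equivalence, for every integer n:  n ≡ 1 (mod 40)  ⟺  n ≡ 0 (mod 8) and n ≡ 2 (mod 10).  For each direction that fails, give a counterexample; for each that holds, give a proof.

[⇒] This fails: n = 1 gives 1 ≡ 1 (mod 40) but 1 ≡ 1 (mod 8), so the conjunction on the right does not hold.

[⇐] This fails: n = 32 satisfies both congruences on the right (32 ≡ 0 mod 8 and 32 ≡ 2 mod 10) yet 32 ≡ 32 (mod 40), not 1.

Neither implication holds.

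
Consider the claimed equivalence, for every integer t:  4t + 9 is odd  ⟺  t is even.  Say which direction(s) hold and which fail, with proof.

Only the converse holds.

(→) This fails: take t = 1. Then 4t + 9 = 13, which is odd, yet t = 1 is odd, not even.

(←) Suppose t is even. Since 4 is even, 4t is even for every t, so 4t + 9 has the same parity as 9, which is odd. Hence 4t + 9 is odd.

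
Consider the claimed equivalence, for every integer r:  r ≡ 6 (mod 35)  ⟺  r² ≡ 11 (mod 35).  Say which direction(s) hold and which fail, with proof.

Both directions fail.

[⇒] This fails: take r = 6. Then 6 ≡ 6 (mod 35), but 6² = 36 ≡ 1 (mod 35), not 11.

[⇐] This fails: take r = 9. Then 9² = 81 ≡ 11 (mod 35), yet 9 ≡ 9 (mod 35), not 6.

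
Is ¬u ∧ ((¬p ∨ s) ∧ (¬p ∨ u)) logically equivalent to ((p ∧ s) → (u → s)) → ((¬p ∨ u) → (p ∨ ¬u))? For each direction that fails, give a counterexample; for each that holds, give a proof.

(⟹) Assume the antecedent. If s is true, the antecedent forces (s = T, u = F, p = F), and the consequent holds there. If s is false, the antecedent forces (s = F, u = F, p = F), and the consequent holds there. Either way the consequent holds.

(⟸) This fails. Under s = F, u = F, p = T, the left side is false but the right side is true.

(⇒) holds; (⇐) fails.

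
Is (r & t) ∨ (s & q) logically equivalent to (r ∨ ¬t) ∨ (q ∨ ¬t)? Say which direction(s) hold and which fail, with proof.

Only the forward direction holds.

(⇒) Assume the antecedent. If r is true, (r ∨ ¬t) ∨ (q ∨ ¬t) reduces to true regardless of the other variables. If r is false, the antecedent forces (s = T, t = F, r = F, q = T) or (s = T, t = T, r = F, q = T), and (r ∨ ¬t) ∨ (q ∨ ¬t) holds there. Either way (r ∨ ¬t) ∨ (q ∨ ¬t) holds.

(⇐) This fails. Under s = F, t = F, r = F, q = F, the left side is false but the right side is true.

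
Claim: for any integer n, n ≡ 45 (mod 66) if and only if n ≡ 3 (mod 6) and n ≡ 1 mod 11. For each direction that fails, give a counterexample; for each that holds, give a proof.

The biconditional holds.

(⇒) Suppose n ≡ 45 (mod 66); write n = 66j + 45. Since 6 ∣ 66, reducing mod 6 gives n ≡ 45 ≡ 3 (mod 6); since 11 ∣ 66, reducing mod 11 gives n ≡ 45 ≡ 1 (mod 11).

(⇐) Conversely, if n ≡ 3 (mod 6) and n ≡ 1 (mod 11), then by the Chinese remainder theorem n ≡ 45 (mod 66). This is exactly n ≡ 45 (mod 66).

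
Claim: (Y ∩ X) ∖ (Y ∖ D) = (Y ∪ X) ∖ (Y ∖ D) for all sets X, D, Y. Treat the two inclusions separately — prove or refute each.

The sets are not equal: only the forward inclusion holds.

Forward inclusion. Let x ∈ (Y ∩ X) ∖ (Y ∖ D). Then x ∈ X ∩ D ∩ Y, from which x ∈ (Y ∪ X) ∖ (Y ∖ D).

Reverse inclusion. This inclusion fails. Take X = {1}, D = ∅, Y = ∅; then 1 ∈ (Y ∪ X) ∖ (Y ∖ D) but 1 ∉ (Y ∩ X) ∖ (Y ∖ D).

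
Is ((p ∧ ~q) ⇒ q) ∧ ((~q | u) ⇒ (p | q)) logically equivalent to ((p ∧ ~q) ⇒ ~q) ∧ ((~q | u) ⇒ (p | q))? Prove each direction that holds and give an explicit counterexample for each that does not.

Not equivalent: only (⇒) holds.

(→) Assume the antecedent. If p is true, the consequent reduces to true regardless of the other variables. If p is false, the antecedent forces (p = F, u = F, q = T) or (p = F, u = T, q = T), and the consequent holds there. Either way the consequent holds.

(←) This fails. Under p = T, u = F, q = F, the left side is false but the right side is true.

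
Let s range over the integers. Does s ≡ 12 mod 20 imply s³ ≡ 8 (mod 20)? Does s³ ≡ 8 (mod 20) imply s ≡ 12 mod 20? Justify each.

(←) This fails: take s = 2. Then 2³ = 8 ≡ 8 (mod 20), yet 2 ≡ 2 (mod 20), not 12.

(→) Suppose s ≡ 12 mod 20. Write s = 20j + 12. Then (20j + 12)³ = 8000j³ + 14400j² + 8640j + 1728 = 20(400j³ + 720j² + 432j + 86) + 8, so s³ ≡ 8 (mod 20).

Not equivalent: only (⇒) holds.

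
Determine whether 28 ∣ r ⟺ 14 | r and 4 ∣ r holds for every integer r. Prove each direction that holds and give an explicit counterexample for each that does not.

Both directions hold.

Forward direction. If 28 ∣ r, write r = 28q. Since 28 = 2·14, r = 14·(2q), so 14 ∣ r; and since 28 = 7·4, r = 4·(7q), so 4 ∣ r.

Converse. Suppose 14 ∣ r and 4 ∣ r. Any common multiple of 14 and 4 is a multiple of their lcm; here lcm(14, 4) = 14·4/gcd(14, 4) = 56/2 = 28, so 28 ∣ r.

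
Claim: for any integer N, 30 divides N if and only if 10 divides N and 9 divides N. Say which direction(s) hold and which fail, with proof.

Only the reverse direction holds.

(⇒) This fails: take N = 30. Certainly 30 ∣ 30, but 9 ∤ 30.

(⇐) Suppose 10 ∣ N and 9 ∣ N. Any common multiple of 10 and 9 is a multiple of their lcm; here gcd(10, 9) = 1, so lcm(10, 9) = 10·9 = 90, so 90 ∣ N. Since 30 ∣ 90, it follows that 30 ∣ N.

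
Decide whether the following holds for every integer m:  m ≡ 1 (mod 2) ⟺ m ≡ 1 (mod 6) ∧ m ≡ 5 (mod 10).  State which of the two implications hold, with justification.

Forward direction. This fails: m = 1 gives 1 ≡ 1 (mod 2) but 1 ≡ 1 (mod 10), so the conjunction on the right does not hold.

Converse. If m ≡ 1 (mod 6) and m ≡ 5 (mod 10), then by the Chinese remainder theorem m ≡ 25 (mod 30). Since 25 ≡ 1 (mod 2) and 2 ∣ 30, we get m ≡ 1 (mod 2).

The forward direction fails; the converse holds.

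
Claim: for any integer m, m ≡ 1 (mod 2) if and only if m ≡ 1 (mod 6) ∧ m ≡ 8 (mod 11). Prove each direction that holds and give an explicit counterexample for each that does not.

Not equivalent: only (⇐) holds.

(⇒) This fails: m = 1 gives 1 ≡ 1 (mod 2) but 1 ≡ 1 (mod 11), so the conjunction on the right does not hold.

(⇐) Conversely, if m ≡ 1 (mod 6) and m ≡ 8 (mod 11), then by the Chinese remainder theorem m ≡ 19 (mod 66). Since 19 ≡ 1 (mod 2) and 2 ∣ 66, we get m ≡ 1 (mod 2).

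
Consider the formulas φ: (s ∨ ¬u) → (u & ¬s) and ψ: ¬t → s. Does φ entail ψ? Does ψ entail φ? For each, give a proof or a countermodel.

Both directions fail.

Forward direction. This fails. Under s = F, u = T, t = F, the left side is true but the right side is false.

Converse. This fails. Under s = T, u = F, t = F, the left side is false but the right side is true.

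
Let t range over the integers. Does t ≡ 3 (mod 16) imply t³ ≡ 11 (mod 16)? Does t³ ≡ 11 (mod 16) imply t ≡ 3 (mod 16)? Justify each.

Equivalent; both directions hold.

Forward direction. Suppose t ≡ 3 (mod 16). Write t = 16j + 3. Then (16j + 3)³ = 4096j³ + 2304j² + 432j + 27 = 16(256j³ + 144j² + 27j + 1) + 11, so t³ ≡ 11 (mod 16).

Converse. Suppose t³ ≡ 11 (mod 16). The only residue r in {0, …, 15} with r³ ≡ 11 (mod 16) is r = 3, so t ≡ 3 (mod 16).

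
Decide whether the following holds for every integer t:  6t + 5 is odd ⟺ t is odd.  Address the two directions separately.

(⇒) fails; (⇐) holds.

(⟹) This fails: take t = 2. Then 6t + 5 = 17, which is odd, yet t = 2 is even, not odd.

(⟸) Suppose t is odd. Since 6 is even, 6t is even for every t, so 6t + 5 has the same parity as 5, which is odd. Hence 6t + 5 is odd.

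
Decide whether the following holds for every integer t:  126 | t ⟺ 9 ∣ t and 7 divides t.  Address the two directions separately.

The forward direction holds; the converse fails.

(→) If 126 ∣ t, write t = 126q. Since 126 = 14·9, t = 9·(14q), so 9 ∣ t; and since 126 = 18·7, t = 7·(18q), so 7 ∣ t.

(←) This fails: take t = 63. Both 9 ∣ 63 and 7 ∣ 63, yet 63 is not a multiple of 126 (since 63 = 0·126 + 63), so 126 ∤ 63.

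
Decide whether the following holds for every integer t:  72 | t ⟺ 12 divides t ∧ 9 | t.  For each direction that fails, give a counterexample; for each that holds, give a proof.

(⇒) If 72 ∣ t, write t = 72q. Since 72 = 6·12, t = 12·(6q), so 12 ∣ t; and since 72 = 8·9, t = 9·(8q), so 9 ∣ t.

(⇐) This fails: take t = 36. Both 12 ∣ 36 and 9 ∣ 36, yet 36 is not a multiple of 72 (since 36 = 0·72 + 36), so 72 ∤ 36.

Only the forward implication holds.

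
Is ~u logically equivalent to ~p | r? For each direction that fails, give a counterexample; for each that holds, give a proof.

(→) This fails. Under r = F, u = F, p = T, the left side is true but the right side is false.

(←) This fails. Under r = F, u = T, p = F, the left side is false but the right side is true.

(⇒) fails and (⇐) fails.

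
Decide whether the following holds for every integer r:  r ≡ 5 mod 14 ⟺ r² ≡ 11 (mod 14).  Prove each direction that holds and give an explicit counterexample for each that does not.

Not equivalent: only (⇒) holds.

(⟹) Suppose r ≡ 5 mod 14. Write r = 14j + 5. Then (14j + 5)² = 196j² + 140j + 25 = 14(14j² + 10j + 1) + 11, so r² ≡ 11 (mod 14).

(⟸) This fails: take r = 9. Then 9² = 81 ≡ 11 (mod 14), yet 9 ≡ 9 (mod 14), not 5.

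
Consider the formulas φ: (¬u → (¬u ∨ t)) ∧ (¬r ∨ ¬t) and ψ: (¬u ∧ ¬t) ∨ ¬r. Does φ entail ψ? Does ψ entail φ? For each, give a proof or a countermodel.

Only the reverse direction holds.

(←) Assume the antecedent. If t is true, the antecedent forces (t = T, r = F, u = F) or (t = T, r = F, u = T), and (¬u → (¬u ∨ t)) ∧ (¬r ∨ ¬t) holds there. If t is false, (¬u → (¬u ∨ t)) ∧ (¬r ∨ ¬t) reduces to true regardless of the other variables. Either way (¬u → (¬u ∨ t)) ∧ (¬r ∨ ¬t) holds.

(→) This fails. Under t = F, r = T, u = T, the left side is true but the right side is false.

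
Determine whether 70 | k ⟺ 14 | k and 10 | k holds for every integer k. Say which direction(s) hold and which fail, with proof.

Equivalent; both directions hold.

Converse. Suppose 14 ∣ k and 10 ∣ k. Any common multiple of 14 and 10 is a multiple of their lcm; here lcm(14, 10) = 14·10/gcd(14, 10) = 140/2 = 70, so 70 ∣ k.

Forward direction. If 70 ∣ k, write k = 70q. Since 70 = 5·14, k = 14·(5q), so 14 ∣ k; and since 70 = 7·10, k = 10·(7q), so 10 ∣ k.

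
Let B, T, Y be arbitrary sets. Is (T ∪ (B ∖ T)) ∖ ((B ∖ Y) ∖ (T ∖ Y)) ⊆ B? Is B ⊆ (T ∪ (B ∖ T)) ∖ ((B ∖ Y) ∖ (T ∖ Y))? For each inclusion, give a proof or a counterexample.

Neither inclusion holds.

(⊆) This inclusion fails. Take B = ∅, T = {1}, Y = ∅; then 1 ∈ (T ∪ (B ∖ T)) ∖ ((B ∖ Y) ∖ (T ∖ Y)) but 1 ∉ B.

(⊇) This inclusion fails. Take B = {1}, T = ∅, Y = ∅; then 1 ∈ B but 1 ∉ (T ∪ (B ∖ T)) ∖ ((B ∖ Y) ∖ (T ∖ Y)).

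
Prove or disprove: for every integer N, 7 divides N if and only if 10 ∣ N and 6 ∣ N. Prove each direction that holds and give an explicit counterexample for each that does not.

(⇒) This fails: take N = 7. Certainly 7 ∣ 7, but 10 ∤ 7.

(⇐) This fails: take N = 30. Both 10 ∣ 30 and 6 ∣ 30, yet 30 is not a multiple of 7 (since 30 = 4·7 + 2), so 7 ∤ 30.

Neither implication holds.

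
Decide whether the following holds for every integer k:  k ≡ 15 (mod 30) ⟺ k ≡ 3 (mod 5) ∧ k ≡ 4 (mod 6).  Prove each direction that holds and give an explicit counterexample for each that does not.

[⇒] This fails: k = 15 gives 15 ≡ 15 (mod 30) but 15 ≡ 0 (mod 5), so the conjunction on the right does not hold.

[⇐] This fails: k = 28 satisfies both congruences on the right (28 ≡ 3 mod 5 and 28 ≡ 4 mod 6) yet 28 ≡ 28 (mod 30), not 15.

(⇒) fails and (⇐) fails.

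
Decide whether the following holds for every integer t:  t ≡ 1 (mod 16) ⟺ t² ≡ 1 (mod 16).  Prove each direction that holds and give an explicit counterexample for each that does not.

(→) Suppose t ≡ 1 (mod 16). Write t = 16j + 1. Then (16j + 1)² = 256j² + 32j + 1 = 16(16j² + 2j) + 1, so t² ≡ 1 (mod 16).

(←) This fails: take t = 7. Then 7² = 49 ≡ 1 (mod 16), yet 7 ≡ 7 (mod 16), not 1.

Only the forward direction holds.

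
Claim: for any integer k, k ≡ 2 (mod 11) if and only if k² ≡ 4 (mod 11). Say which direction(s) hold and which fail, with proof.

[⇒] Suppose k ≡ 2 (mod 11). Write k = 11j + 2. Then (11j + 2)² = 121j² + 44j + 4 = 11(11j² + 4j) + 4, so k² ≡ 4 (mod 11).

[⇐] This fails: take k = 9. Then 9² = 81 ≡ 4 (mod 11), yet 9 ≡ 9 (mod 11), not 2.

(⇒) holds; (⇐) fails.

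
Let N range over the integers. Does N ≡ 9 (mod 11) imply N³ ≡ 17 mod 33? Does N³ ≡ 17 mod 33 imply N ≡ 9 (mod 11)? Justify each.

[⇒] This fails: take N = 9. Then 9 ≡ 9 (mod 11), but 9³ = 729 ≡ 3 (mod 33), not 17.

[⇐] This fails: take N = 8. Then 8³ = 512 ≡ 17 (mod 33), yet 8 ≡ 8 (mod 11), not 9.

(⇒) fails and (⇐) fails.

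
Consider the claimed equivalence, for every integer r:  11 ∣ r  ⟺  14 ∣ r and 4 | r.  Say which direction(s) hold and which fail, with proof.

(⟹) This fails: take r = 11. Certainly 11 ∣ 11, but 14 ∤ 11.

(⟸) This fails: take r = 28. Both 14 ∣ 28 and 4 ∣ 28, yet 28 is not a multiple of 11 (since 28 = 2·11 + 6), so 11 ∤ 28.

Neither direction holds.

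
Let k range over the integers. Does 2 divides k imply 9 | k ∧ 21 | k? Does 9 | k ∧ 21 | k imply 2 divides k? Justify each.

Both directions fail.

(⇒) This fails: take k = 2. Certainly 2 ∣ 2, but 9 ∤ 2.

(⇐) This fails: take k = 63. Both 9 ∣ 63 and 21 ∣ 63, yet 63 is not a multiple of 2 (since 63 = 31·2 + 1), so 2 ∤ 63.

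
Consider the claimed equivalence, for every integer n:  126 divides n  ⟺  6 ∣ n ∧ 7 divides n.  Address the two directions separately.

(→) If 126 ∣ n, write n = 126q. Since 126 = 21·6, n = 6·(21q), so 6 ∣ n; and since 126 = 18·7, n = 7·(18q), so 7 ∣ n.

(←) This fails: take n = 42. Both 6 ∣ 42 and 7 ∣ 42, yet 42 is not a multiple of 126 (since 42 = 0·126 + 42), so 126 ∤ 42.

Only the forward direction holds.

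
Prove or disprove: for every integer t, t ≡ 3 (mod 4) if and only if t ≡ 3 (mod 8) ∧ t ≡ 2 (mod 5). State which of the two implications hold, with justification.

(⇒) This fails: t = 3 gives 3 ≡ 3 (mod 4) but 3 ≡ 3 (mod 5), so the conjunction on the right does not hold.

(⇐) Conversely, if t ≡ 3 (mod 8) and t ≡ 2 (mod 5), then by the Chinese remainder theorem t ≡ 27 (mod 40). Since 27 ≡ 3 (mod 4) and 4 ∣ 40, we get t ≡ 3 (mod 4).

The forward direction fails; the converse holds.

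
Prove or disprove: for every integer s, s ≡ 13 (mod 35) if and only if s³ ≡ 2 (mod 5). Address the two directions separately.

The forward direction holds; the converse fails.

[⇐] This fails: take s = 3. Then 3³ = 27 ≡ 2 (mod 5), yet 3 ≡ 3 (mod 35), not 13.

[⇒] Suppose s ≡ 13 (mod 35). Then s³ ≡ 13³ = 2197 (mod 35), and since 5 ∣ 35, also s³ ≡ 2 (mod 5).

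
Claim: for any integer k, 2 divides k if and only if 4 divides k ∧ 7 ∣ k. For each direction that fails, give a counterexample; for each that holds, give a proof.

The forward direction fails; the converse holds.

[⇒] This fails: take k = 2. Certainly 2 ∣ 2, but 4 ∤ 2.

[⇐] Suppose 4 ∣ k and 7 ∣ k. Any common multiple of 4 and 7 is a multiple of their lcm; here gcd(4, 7) = 1, so lcm(4, 7) = 4·7 = 28, so 28 ∣ k. Since 2 ∣ 28, it follows that 2 ∣ k.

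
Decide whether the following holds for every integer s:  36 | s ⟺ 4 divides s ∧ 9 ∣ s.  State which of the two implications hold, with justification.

Equivalent; both directions hold.

(→) If 36 ∣ s, write s = 36q. Since 36 = 9·4, s = 4·(9q), so 4 ∣ s; and since 36 = 4·9, s = 9·(4q), so 9 ∣ s.

(←) Suppose 4 ∣ s and 9 ∣ s. Any common multiple of 4 and 9 is a multiple of their lcm; here gcd(4, 9) = 1, so lcm(4, 9) = 4·9 = 36, so 36 ∣ s.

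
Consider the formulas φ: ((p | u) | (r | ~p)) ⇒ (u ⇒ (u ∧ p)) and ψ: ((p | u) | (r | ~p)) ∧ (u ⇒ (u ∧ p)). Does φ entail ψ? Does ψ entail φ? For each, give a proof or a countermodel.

Both directions hold.

(⟹) Assume the antecedent. If p is true, the consequent reduces to true regardless of the other variables. If p is false, the antecedent forces (r = F, p = F, u = F) or (r = T, p = F, u = F), and the consequent holds there. Either way the consequent holds.

(⟸) Assume the antecedent. If p is true, the consequent reduces to true regardless of the other variables. If p is false, the antecedent forces (r = F, p = F, u = F) or (r = T, p = F, u = F), and the consequent holds there. Either way the consequent holds.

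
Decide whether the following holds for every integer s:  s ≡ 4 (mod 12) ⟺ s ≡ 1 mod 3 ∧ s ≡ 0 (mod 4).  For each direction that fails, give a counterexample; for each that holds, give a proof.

Both directions hold.

(⇒) Suppose s ≡ 4 (mod 12); write s = 12j + 4. Since 3 ∣ 12, reducing mod 3 gives s ≡ 4 ≡ 1 (mod 3); since 4 ∣ 12, reducing mod 4 gives s ≡ 4 ≡ 0 (mod 4).

(⇐) Conversely, if s ≡ 1 (mod 3) and s ≡ 0 (mod 4), then by the Chinese remainder theorem s ≡ 4 (mod 12). This is exactly s ≡ 4 (mod 12).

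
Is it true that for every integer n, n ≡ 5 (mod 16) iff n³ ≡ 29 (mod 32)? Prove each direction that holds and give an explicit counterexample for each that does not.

Only the converse holds.

(→) This fails: take n = 21. Then 21 ≡ 5 (mod 16), but 21³ = 9261 ≡ 13 (mod 32), not 29.

(←) Conversely, the residues r modulo 32 with r³ ≡ 29 (mod 32) are exactly {5}, and each is ≡ 5 (mod 16).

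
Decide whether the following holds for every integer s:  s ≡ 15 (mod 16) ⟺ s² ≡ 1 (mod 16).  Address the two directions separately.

(⇒) Suppose s ≡ 15 (mod 16). Write s = 16j + 15. Then (16j + 15)² = 256j² + 480j + 225 = 16(16j² + 30j + 14) + 1, so s² ≡ 1 (mod 16).

(⇐) This fails: take s = 1. Then 1² = 1 ≡ 1 (mod 16), yet 1 ≡ 1 (mod 16), not 15.

The forward direction holds; the converse fails.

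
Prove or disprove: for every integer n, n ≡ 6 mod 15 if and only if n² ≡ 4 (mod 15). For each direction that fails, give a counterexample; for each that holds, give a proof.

Neither direction holds.

[⇒] This fails: take n = 6. Then 6 ≡ 6 (mod 15), but 6² = 36 ≡ 6 (mod 15), not 4.

[⇐] This fails: take n = 2. Then 2² = 4 ≡ 4 (mod 15), yet 2 ≡ 2 (mod 15), not 6.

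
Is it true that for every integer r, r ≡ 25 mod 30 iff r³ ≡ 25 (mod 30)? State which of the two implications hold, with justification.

(⇒) Suppose r ≡ 25 mod 30. Write r = 30j + 25. Then (30j + 25)³ = 27000j³ + 67500j² + 56250j + 15625 = 30(900j³ + 2250j² + 1875j + 520) + 25, so r³ ≡ 25 (mod 30).

(⇐) Conversely, suppose r³ ≡ 25 (mod 30). The only residue r in {0, …, 29} with r³ ≡ 25 (mod 30) is r = 25, so r ≡ 25 (mod 30).

Equivalent; both directions hold.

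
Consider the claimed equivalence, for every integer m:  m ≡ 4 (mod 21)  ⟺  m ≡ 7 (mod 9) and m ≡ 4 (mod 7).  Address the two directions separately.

(⇒) fails; (⇐) holds.

(⇒) This fails: m = 4 gives 4 ≡ 4 (mod 21) but 4 ≡ 4 (mod 9), so the conjunction on the right does not hold.

(⇐) Conversely, if m ≡ 7 (mod 9) and m ≡ 4 (mod 7), then by the Chinese remainder theorem m ≡ 25 (mod 63). Since 25 ≡ 4 (mod 21) and 21 ∣ 63, we get m ≡ 4 (mod 21).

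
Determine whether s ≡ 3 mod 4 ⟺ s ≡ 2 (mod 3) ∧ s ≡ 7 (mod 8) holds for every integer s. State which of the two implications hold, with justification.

(⇒) This fails: s = 3 gives 3 ≡ 3 (mod 4) but 3 ≡ 0 (mod 3), so the conjunction on the right does not hold.

(⇐) Conversely, if s ≡ 2 (mod 3) and s ≡ 7 (mod 8), then by the Chinese remainder theorem s ≡ 23 (mod 24). Since 23 ≡ 3 (mod 4) and 4 ∣ 24, we get s ≡ 3 (mod 4).

Only the reverse direction holds.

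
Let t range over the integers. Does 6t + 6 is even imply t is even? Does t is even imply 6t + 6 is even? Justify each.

(→) This fails: take t = 5. Then 6t + 6 = 36, which is even, yet t = 5 is odd, not even.

(←) Suppose t is even. Since 6 is even, 6t is even for every t, so 6t + 6 has the same parity as 6, which is even. Hence 6t + 6 is even.

The forward direction fails; the converse holds.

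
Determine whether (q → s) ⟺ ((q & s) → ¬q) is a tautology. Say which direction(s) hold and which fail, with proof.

(⇒) This fails. Under s = T, q = T, the left side is true but the right side is false.

(⇐) This fails. Under s = F, q = T, the left side is false but the right side is true.

Neither implication holds.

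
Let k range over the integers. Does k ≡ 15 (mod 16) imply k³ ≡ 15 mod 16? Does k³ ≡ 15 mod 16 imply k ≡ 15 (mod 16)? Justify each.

[⇒] Suppose k ≡ 15 (mod 16). Write k = 16j + 15. Then (16j + 15)³ = 4096j³ + 11520j² + 10800j + 3375 = 16(256j³ + 720j² + 675j + 210) + 15, so k³ ≡ 15 (mod 16).

[⇐] Conversely, suppose k³ ≡ 15 (mod 16). The only residue r in {0, …, 15} with r³ ≡ 15 (mod 16) is r = 15, so k ≡ 15 (mod 16).

Both directions hold.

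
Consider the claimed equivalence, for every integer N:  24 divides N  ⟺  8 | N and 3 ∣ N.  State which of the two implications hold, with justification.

(⟸) Suppose 8 ∣ N and 3 ∣ N. Any common multiple of 8 and 3 is a multiple of their lcm; here gcd(8, 3) = 1, so lcm(8, 3) = 8·3 = 24, so 24 ∣ N.

(⟹) If 24 ∣ N, write N = 24q. Since 24 = 3·8, N = 8·(3q), so 8 ∣ N; and since 24 = 8·3, N = 3·(8q), so 3 ∣ N.

Both directions hold.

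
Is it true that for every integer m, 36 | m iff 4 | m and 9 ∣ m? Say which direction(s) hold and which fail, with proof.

Both directions hold; the statement is true.

(⇒) If 36 ∣ m, write m = 36q. Since 36 = 9·4, m = 4·(9q), so 4 ∣ m; and since 36 = 4·9, m = 9·(4q), so 9 ∣ m.

(⇐) Suppose 4 ∣ m and 9 ∣ m. Any common multiple of 4 and 9 is a multiple of their lcm; here gcd(4, 9) = 1, so lcm(4, 9) = 4·9 = 36, so 36 ∣ m.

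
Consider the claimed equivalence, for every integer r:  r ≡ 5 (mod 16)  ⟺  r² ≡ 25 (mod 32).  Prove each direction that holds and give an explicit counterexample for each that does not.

(→) Suppose r ≡ 5 (mod 16). Working modulo 32, r ∈ {5, 21}; for each such r, r² ≡ 25 (mod 32).

(←) This fails: take r = 11. Then 11² = 121 ≡ 25 (mod 32), yet 11 ≡ 11 (mod 16), not 5.

The forward direction holds; the converse fails.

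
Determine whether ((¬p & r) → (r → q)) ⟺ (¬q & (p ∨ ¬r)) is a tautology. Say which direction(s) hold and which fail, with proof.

Only the reverse direction holds.

[⇒] This fails. Under q = T, r = F, p = F, the left side is true but the right side is false.

[⇐] Assume the antecedent. If r is true, the antecedent forces (q = F, r = T, p = T), and (¬p & r) → (r → q) holds there. If r is false, (¬p & r) → (r → q) reduces to true regardless of the other variables. Either way (¬p & r) → (r → q) holds.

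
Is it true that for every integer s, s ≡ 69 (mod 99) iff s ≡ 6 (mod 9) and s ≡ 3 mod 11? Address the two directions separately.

(⟸) If s ≡ 6 (mod 9) and s ≡ 3 (mod 11), then by the Chinese remainder theorem s ≡ 69 (mod 99). This is exactly s ≡ 69 (mod 99).

(⟹) Suppose s ≡ 69 (mod 99); write s = 99j + 69. Since 9 ∣ 99, reducing mod 9 gives s ≡ 69 ≡ 6 (mod 9); since 11 ∣ 99, reducing mod 11 gives s ≡ 69 ≡ 3 (mod 11).

Both directions hold.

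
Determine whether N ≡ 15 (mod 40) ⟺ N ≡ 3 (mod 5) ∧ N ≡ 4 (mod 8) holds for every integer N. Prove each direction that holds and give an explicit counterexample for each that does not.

Forward direction. This fails: N = 15 gives 15 ≡ 15 (mod 40) but 15 ≡ 0 (mod 5), so the conjunction on the right does not hold.

Converse. This fails: N = 28 satisfies both congruences on the right (28 ≡ 3 mod 5 and 28 ≡ 4 mod 8) yet 28 ≡ 28 (mod 40), not 15.

Both directions fail.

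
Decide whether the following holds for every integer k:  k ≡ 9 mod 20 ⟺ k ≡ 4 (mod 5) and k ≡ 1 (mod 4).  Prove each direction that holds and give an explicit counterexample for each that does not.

Both implications hold.

(⟹) Suppose k ≡ 9 (mod 20); write k = 20j + 9. Since 5 ∣ 20, reducing mod 5 gives k ≡ 9 ≡ 4 (mod 5); since 4 ∣ 20, reducing mod 4 gives k ≡ 9 ≡ 1 (mod 4).

(⟸) Conversely, if k ≡ 4 (mod 5) and k ≡ 1 (mod 4), then by the Chinese remainder theorem k ≡ 9 (mod 20). This is exactly k ≡ 9 (mod 20).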